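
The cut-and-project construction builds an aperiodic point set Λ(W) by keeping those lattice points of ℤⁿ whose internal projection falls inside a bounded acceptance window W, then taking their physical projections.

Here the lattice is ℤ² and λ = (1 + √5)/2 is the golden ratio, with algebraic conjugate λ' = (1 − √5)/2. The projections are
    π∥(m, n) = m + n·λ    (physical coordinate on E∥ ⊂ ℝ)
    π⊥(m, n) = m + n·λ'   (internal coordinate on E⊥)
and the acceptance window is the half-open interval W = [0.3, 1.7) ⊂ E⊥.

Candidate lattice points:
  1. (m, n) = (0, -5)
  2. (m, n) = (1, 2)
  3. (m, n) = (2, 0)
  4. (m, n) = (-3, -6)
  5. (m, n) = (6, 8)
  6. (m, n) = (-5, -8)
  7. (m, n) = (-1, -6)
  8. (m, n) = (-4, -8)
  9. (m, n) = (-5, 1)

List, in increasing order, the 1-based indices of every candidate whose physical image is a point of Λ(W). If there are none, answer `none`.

4, 5, 8

λ' = (1−√5)/2 ≈ -0.61803.
candidate 1: (m,n)=(0,-5) → π∥ = 0-5·λ ≈ -8.09017, π⊥ = 0-5·λ' ≈ 3.09017 ∉ [0.3, 1.7) ⇒ out
candidate 2: (m,n)=(1,2) → π∥ = 1+2·λ ≈ 4.23607, π⊥ = 1+2·λ' ≈ -0.23607 ∉ [0.3, 1.7) ⇒ out
candidate 3: (m,n)=(2,0) → π∥ = 2+0·λ ≈ 2.00000, π⊥ = 2+0·λ' ≈ 2.00000 ∉ [0.3, 1.7) ⇒ out
candidate 4: (m,n)=(-3,-6) → π∥ = -3-6·λ ≈ -12.70820, π⊥ = -3-6·λ' ≈ 0.70820 ∈ [0.3, 1.7) ⇒ IN Λ
candidate 5: (m,n)=(6,8) → π∥ = 6+8·λ ≈ 18.94427, π⊥ = 6+8·λ' ≈ 1.05573 ∈ [0.3, 1.7) ⇒ IN Λ
candidate 6: (m,n)=(-5,-8) → π∥ = -5-8·λ ≈ -17.94427, π⊥ = -5-8·λ' ≈ -0.05573 ∉ [0.3, 1.7) ⇒ out
candidate 7: (m,n)=(-1,-6) → π∥ = -1-6·λ ≈ -10.70820, π⊥ = -1-6·λ' ≈ 2.70820 ∉ [0.3, 1.7) ⇒ out
candidate 8: (m,n)=(-4,-8) → π∥ = -4-8·λ ≈ -16.94427, π⊥ = -4-8·λ' ≈ 0.94427 ∈ [0.3, 1.7) ⇒ IN Λ
candidate 9: (m,n)=(-5,1) → π∥ = -5+1·λ ≈ -3.38197, π⊥ = -5+1·λ' ≈ -5.61803 ∉ [0.3, 1.7) ⇒ out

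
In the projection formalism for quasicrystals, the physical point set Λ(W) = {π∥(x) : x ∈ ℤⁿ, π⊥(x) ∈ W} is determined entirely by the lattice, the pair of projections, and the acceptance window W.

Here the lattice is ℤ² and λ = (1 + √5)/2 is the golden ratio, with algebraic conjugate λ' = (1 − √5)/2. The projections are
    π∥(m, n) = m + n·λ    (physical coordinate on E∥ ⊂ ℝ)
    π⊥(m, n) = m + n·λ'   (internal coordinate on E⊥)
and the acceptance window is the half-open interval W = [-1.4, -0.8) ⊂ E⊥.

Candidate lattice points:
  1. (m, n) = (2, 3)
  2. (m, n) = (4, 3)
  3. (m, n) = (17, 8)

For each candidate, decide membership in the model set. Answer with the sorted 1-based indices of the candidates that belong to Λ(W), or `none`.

Numerically λ ≈ 1.61803 and λ' = −1/λ ≈ -0.61803.
candidate 1: (m,n)=(2,3) → π∥ = 2+3·λ ≈ 6.85410, π⊥ = 2+3·λ' ≈ 0.14590 ∉ [-1.4, -0.8) ⇒ out
candidate 2: (m,n)=(4,3) → π∥ = 4+3·λ ≈ 8.85410, π⊥ = 4+3·λ' ≈ 2.14590 ∉ [-1.4, -0.8) ⇒ out
candidate 3: (m,n)=(17,8) → π∥ = 17+8·λ ≈ 29.94427, π⊥ = 17+8·λ' ≈ 12.05573 ∉ [-1.4, -0.8) ⇒ out

none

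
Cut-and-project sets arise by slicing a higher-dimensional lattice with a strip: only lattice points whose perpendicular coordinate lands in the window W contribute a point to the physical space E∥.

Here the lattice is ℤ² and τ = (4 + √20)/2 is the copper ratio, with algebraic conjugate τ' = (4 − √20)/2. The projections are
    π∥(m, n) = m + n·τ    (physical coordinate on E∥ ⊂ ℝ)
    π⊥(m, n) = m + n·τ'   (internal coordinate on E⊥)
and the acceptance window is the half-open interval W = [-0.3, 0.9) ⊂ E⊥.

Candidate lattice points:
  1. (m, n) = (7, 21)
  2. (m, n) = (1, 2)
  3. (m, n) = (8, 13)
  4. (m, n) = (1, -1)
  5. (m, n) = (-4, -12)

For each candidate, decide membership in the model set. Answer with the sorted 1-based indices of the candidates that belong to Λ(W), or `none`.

2

Numerically τ ≈ 4.2361 and τ' = −1/τ ≈ -0.2361.
#1 (7,21): internal coord 7 + (21)·τ' = +2.0426; +2.0426 ∉ [-0.3, 0.9) → out
#2 (1,2): internal coord 1 + (2)·τ' = +0.5279; +0.5279 ∈ [-0.3, 0.9) → IN Λ
#3 (8,13): internal coord 8 + (13)·τ' = +4.9311; +4.9311 ∉ [-0.3, 0.9) → out
#4 (1,-1): internal coord 1 + (-1)·τ' = +1.2361; +1.2361 ∉ [-0.3, 0.9) → out
#5 (-4,-12): internal coord -4 + (-12)·τ' = -1.1672; -1.1672 ∉ [-0.3, 0.9) → out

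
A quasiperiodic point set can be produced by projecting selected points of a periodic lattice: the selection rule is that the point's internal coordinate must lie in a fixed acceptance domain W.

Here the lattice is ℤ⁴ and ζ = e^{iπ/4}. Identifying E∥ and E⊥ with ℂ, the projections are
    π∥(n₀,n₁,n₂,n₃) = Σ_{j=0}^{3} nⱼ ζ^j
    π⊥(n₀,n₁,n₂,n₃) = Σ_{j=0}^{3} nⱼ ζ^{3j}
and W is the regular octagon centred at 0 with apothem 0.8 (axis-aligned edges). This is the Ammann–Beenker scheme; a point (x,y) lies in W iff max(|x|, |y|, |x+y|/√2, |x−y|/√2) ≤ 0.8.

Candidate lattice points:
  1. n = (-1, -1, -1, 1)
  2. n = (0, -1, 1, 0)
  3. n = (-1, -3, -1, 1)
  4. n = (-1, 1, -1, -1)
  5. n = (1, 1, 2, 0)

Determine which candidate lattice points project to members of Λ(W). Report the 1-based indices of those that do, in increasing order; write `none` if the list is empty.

none

With ζ = e^{iπ/4} the internal vectors are ζ^0,ζ^3,ζ^6,ζ^9.
candidate 1: n = (-1, -1, -1, 1) → π⊥ ≈ (+0.414214, +1.000000); max(|x|,|y|,|x±y|/√2) = 1.000000 > 0.8 ⇒ ∉ W
candidate 2: n = (0, -1, 1, 0) → π⊥ ≈ (+0.707107, -1.707107); max(|x|,|y|,|x±y|/√2) = 1.707107 > 0.8 ⇒ ∉ W
candidate 3: n = (-1, -3, -1, 1) → π⊥ ≈ (+1.828427, -0.414214); max(|x|,|y|,|x±y|/√2) = 1.828427 > 0.8 ⇒ ∉ W
candidate 4: n = (-1, 1, -1, -1) → π⊥ ≈ (-2.414214, +1.000000); max(|x|,|y|,|x±y|/√2) = 2.414214 > 0.8 ⇒ ∉ W
candidate 5: n = (1, 1, 2, 0) → π⊥ ≈ (+0.292893, -1.292893); max(|x|,|y|,|x±y|/√2) = 1.292893 > 0.8 ⇒ ∉ W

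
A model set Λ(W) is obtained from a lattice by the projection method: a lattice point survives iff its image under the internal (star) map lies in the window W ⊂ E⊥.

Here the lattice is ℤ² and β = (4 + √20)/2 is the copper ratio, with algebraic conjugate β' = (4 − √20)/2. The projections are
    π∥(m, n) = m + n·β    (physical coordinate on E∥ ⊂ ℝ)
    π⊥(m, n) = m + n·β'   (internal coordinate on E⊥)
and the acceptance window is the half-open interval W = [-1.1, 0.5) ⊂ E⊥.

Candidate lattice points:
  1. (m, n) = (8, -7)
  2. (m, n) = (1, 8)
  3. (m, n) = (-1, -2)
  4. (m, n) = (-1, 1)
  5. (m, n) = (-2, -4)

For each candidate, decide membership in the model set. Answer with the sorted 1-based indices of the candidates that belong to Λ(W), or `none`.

β' = (4−√20)/2 ≈ -0.23607.
#1 (8,-7): internal coord 8 + (-7)·β' = +9.65248; +9.65248 ∉ [-1.1, 0.5) → out
#2 (1,8): internal coord 1 + (8)·β' = -0.88854; -0.88854 ∈ [-1.1, 0.5) → IN Λ
#3 (-1,-2): internal coord -1 + (-2)·β' = -0.52786; -0.52786 ∈ [-1.1, 0.5) → IN Λ
#4 (-1,1): internal coord -1 + (1)·β' = -1.23607; -1.23607 ∉ [-1.1, 0.5) → out
#5 (-2,-4): internal coord -2 + (-4)·β' = -1.05573; -1.05573 ∈ [-1.1, 0.5) → IN Λ

2, 3, 5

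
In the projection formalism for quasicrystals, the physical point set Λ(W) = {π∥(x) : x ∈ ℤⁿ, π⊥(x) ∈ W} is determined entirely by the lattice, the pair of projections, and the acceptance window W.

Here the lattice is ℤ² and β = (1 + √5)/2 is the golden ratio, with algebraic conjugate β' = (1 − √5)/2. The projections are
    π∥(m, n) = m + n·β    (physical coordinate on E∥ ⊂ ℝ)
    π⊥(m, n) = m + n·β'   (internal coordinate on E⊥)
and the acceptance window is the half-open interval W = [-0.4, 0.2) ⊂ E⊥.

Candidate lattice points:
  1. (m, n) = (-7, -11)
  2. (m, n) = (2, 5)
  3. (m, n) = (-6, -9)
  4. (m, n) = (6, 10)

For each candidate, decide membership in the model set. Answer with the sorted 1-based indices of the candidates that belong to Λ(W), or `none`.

1, 4

Numerically β ≈ 1.618034 and β' = −1/β ≈ -0.618034.
candidate 1: (m,n)=(-7,-11) → π∥ = -7-11·β ≈ -24.798374, π⊥ = -7-11·β' ≈ -0.201626 ∈ [-0.4, 0.2) ⇒ IN Λ
candidate 2: (m,n)=(2,5) → π∥ = 2+5·β ≈ 10.090170, π⊥ = 2+5·β' ≈ -1.090170 ∉ [-0.4, 0.2) ⇒ out
candidate 3: (m,n)=(-6,-9) → π∥ = -6-9·β ≈ -20.562306, π⊥ = -6-9·β' ≈ -0.437694 ∉ [-0.4, 0.2) ⇒ out
candidate 4: (m,n)=(6,10) → π∥ = 6+10·β ≈ 22.180340, π⊥ = 6+10·β' ≈ -0.180340 ∈ [-0.4, 0.2) ⇒ IN Λ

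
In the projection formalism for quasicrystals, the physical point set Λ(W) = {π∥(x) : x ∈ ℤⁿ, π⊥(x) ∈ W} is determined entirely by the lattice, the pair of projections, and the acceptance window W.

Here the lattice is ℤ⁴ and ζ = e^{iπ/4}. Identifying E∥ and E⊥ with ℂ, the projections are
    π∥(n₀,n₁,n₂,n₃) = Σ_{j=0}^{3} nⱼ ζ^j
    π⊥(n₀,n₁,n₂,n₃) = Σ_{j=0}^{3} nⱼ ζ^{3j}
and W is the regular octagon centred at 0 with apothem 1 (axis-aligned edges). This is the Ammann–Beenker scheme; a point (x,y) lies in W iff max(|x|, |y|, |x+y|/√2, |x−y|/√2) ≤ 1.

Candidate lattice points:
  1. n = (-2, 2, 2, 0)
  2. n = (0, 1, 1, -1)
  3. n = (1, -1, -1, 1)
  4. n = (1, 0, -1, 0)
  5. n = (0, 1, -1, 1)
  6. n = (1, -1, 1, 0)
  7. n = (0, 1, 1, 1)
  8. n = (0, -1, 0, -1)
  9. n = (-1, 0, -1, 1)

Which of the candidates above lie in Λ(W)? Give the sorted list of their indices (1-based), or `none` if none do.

Internal map: ζ^{3j} for j=0..3 gives (1,0), (−√2/2,√2/2), (0,−1), (√2/2,√2/2).
#1 (-2, 2, 2, 0): internal (-3.414214, -0.585786); octagon support 3.414214 vs apothem 1 → ∉ W
#2 (0, 1, 1, -1): internal (-1.414214, -1.000000); octagon support 1.707107 vs apothem 1 → ∉ W
#3 (1, -1, -1, 1): internal (2.414214, 1.000000); octagon support 2.414214 vs apothem 1 → ∉ W
#4 (1, 0, -1, 0): internal (1.000000, 1.000000); octagon support 1.414214 vs apothem 1 → ∉ W
#5 (0, 1, -1, 1): internal (0.000000, 2.414214); octagon support 2.414214 vs apothem 1 → ∉ W
#6 (1, -1, 1, 0): internal (1.707107, -1.707107); octagon support 2.414214 vs apothem 1 → ∉ W
#7 (0, 1, 1, 1): internal (0.000000, 0.414214); octagon support 0.414214 vs apothem 1 → ∈ W
#8 (0, -1, 0, -1): internal (0.000000, -1.414214); octagon support 1.414214 vs apothem 1 → ∉ W
#9 (-1, 0, -1, 1): internal (-0.292893, 1.707107); octagon support 1.707107 vs apothem 1 → ∉ W

7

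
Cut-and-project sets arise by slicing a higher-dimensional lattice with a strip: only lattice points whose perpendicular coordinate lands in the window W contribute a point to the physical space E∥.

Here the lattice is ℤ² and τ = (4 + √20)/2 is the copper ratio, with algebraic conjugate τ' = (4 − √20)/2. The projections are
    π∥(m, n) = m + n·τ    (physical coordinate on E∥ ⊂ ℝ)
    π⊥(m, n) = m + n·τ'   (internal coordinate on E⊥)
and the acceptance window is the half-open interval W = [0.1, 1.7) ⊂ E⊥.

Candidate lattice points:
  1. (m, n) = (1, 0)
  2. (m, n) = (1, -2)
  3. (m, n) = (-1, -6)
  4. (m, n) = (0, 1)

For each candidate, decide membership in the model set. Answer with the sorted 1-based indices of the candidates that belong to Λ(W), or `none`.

Compute τ' = (4−√20)/2 = -0.23607, so π⊥(m,n) = m -0.23607·n.
candidate 1: (m,n)=(1,0) → π∥ = 1+0·τ ≈ 1.00000, π⊥ = 1+0·τ' ≈ 1.00000 ∈ [0.1, 1.7) ⇒ IN Λ
candidate 2: (m,n)=(1,-2) → π∥ = 1-2·τ ≈ -7.47214, π⊥ = 1-2·τ' ≈ 1.47214 ∈ [0.1, 1.7) ⇒ IN Λ
candidate 3: (m,n)=(-1,-6) → π∥ = -1-6·τ ≈ -26.41641, π⊥ = -1-6·τ' ≈ 0.41641 ∈ [0.1, 1.7) ⇒ IN Λ
candidate 4: (m,n)=(0,1) → π∥ = 0+1·τ ≈ 4.23607, π⊥ = 0+1·τ' ≈ -0.23607 ∉ [0.1, 1.7) ⇒ out

1, 2, 3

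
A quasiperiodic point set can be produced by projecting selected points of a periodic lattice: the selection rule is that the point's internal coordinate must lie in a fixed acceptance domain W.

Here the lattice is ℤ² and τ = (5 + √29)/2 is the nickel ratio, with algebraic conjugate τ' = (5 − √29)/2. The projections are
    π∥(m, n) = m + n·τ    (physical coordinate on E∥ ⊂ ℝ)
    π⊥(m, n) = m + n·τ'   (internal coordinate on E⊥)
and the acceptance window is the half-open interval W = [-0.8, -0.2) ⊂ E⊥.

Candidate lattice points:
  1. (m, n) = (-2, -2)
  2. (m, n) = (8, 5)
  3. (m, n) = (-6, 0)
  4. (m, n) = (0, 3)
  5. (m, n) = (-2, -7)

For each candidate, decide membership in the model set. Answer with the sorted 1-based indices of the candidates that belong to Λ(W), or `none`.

τ' = (5−√29)/2 ≈ -0.19258.
#1 (-2,-2): internal coord -2 + (-2)·τ' = -1.61484; -1.61484 ∉ [-0.8, -0.2) → out
#2 (8,5): internal coord 8 + (5)·τ' = +7.03709; +7.03709 ∉ [-0.8, -0.2) → out
#3 (-6,0): internal coord -6 + (0)·τ' = -6.00000; -6.00000 ∉ [-0.8, -0.2) → out
#4 (0,3): internal coord 0 + (3)·τ' = -0.57775; -0.57775 ∈ [-0.8, -0.2) → IN Λ
#5 (-2,-7): internal coord -2 + (-7)·τ' = -0.65192; -0.65192 ∈ [-0.8, -0.2) → IN Λ

4, 5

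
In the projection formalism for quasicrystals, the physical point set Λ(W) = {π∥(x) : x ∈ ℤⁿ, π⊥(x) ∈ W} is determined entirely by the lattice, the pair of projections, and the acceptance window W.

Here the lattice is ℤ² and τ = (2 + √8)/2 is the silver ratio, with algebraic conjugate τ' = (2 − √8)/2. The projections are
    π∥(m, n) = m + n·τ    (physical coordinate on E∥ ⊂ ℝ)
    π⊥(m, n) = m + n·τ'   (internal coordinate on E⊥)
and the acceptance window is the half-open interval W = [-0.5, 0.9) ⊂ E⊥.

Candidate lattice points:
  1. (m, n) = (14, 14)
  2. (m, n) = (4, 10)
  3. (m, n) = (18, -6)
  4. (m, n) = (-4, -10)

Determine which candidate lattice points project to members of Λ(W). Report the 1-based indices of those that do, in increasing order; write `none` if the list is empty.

Compute τ' = (2−√8)/2 = -0.414214, so π⊥(m,n) = m -0.414214·n.
[1] lift (14,14): star map gives 8.201010; window check -0.5 ≤ 8.201010 < 0.9 is false → out
[2] lift (4,10): star map gives -0.142136; window check -0.5 ≤ -0.142136 < 0.9 is true → IN Λ
[3] lift (18,-6): star map gives 20.485281; window check -0.5 ≤ 20.485281 < 0.9 is false → out
[4] lift (-4,-10): star map gives 0.142136; window check -0.5 ≤ 0.142136 < 0.9 is true → IN Λ

2, 4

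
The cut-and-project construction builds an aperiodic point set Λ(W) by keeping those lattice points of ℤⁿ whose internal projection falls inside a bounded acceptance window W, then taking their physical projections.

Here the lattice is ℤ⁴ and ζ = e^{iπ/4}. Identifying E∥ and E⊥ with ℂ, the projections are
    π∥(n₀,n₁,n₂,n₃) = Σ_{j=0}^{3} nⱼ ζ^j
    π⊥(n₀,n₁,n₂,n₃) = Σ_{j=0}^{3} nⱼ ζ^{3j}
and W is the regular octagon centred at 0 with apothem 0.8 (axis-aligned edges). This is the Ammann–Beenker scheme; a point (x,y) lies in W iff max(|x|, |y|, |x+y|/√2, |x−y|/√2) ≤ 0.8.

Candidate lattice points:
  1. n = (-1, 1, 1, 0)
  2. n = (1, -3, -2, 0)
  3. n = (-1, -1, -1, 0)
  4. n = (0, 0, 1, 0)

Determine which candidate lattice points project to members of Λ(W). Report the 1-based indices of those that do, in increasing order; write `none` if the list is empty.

3

Internal map: ζ^{3j} for j=0..3 gives (1,0), (−√2/2,√2/2), (0,−1), (√2/2,√2/2).
#1 (-1, 1, 1, 0): internal (-1.70711, -0.29289); octagon support 1.70711 vs apothem 0.8 → ∉ W
#2 (1, -3, -2, 0): internal (3.12132, -0.12132); octagon support 3.12132 vs apothem 0.8 → ∉ W
#3 (-1, -1, -1, 0): internal (-0.29289, 0.29289); octagon support 0.41421 vs apothem 0.8 → ∈ W
#4 (0, 0, 1, 0): internal (0.00000, -1.00000); octagon support 1.00000 vs apothem 0.8 → ∉ W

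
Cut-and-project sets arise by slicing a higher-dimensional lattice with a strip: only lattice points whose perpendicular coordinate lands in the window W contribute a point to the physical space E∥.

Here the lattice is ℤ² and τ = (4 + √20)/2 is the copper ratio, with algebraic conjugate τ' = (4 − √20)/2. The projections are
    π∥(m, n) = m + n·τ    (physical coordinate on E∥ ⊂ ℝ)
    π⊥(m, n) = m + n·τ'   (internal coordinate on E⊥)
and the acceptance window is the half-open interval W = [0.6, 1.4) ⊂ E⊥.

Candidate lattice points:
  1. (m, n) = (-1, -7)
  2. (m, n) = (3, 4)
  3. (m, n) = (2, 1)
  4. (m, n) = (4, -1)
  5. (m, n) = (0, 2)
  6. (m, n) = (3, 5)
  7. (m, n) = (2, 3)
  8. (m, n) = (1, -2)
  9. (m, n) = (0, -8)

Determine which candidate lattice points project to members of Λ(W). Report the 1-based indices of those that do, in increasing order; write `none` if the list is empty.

1, 7

Numerically τ ≈ 4.236068 and τ' = −1/τ ≈ -0.236068.
candidate 1: (m,n)=(-1,-7) → π∥ = -1-7·τ ≈ -30.652476, π⊥ = -1-7·τ' ≈ 0.652476 ∈ [0.6, 1.4) ⇒ IN Λ
candidate 2: (m,n)=(3,4) → π∥ = 3+4·τ ≈ 19.944272, π⊥ = 3+4·τ' ≈ 2.055728 ∉ [0.6, 1.4) ⇒ out
candidate 3: (m,n)=(2,1) → π∥ = 2+1·τ ≈ 6.236068, π⊥ = 2+1·τ' ≈ 1.763932 ∉ [0.6, 1.4) ⇒ out
candidate 4: (m,n)=(4,-1) → π∥ = 4-1·τ ≈ -0.236068, π⊥ = 4-1·τ' ≈ 4.236068 ∉ [0.6, 1.4) ⇒ out
candidate 5: (m,n)=(0,2) → π∥ = 0+2·τ ≈ 8.472136, π⊥ = 0+2·τ' ≈ -0.472136 ∉ [0.6, 1.4) ⇒ out
candidate 6: (m,n)=(3,5) → π∥ = 3+5·τ ≈ 24.180340, π⊥ = 3+5·τ' ≈ 1.819660 ∉ [0.6, 1.4) ⇒ out
candidate 7: (m,n)=(2,3) → π∥ = 2+3·τ ≈ 14.708204, π⊥ = 2+3·τ' ≈ 1.291796 ∈ [0.6, 1.4) ⇒ IN Λ
candidate 8: (m,n)=(1,-2) → π∥ = 1-2·τ ≈ -7.472136, π⊥ = 1-2·τ' ≈ 1.472136 ∉ [0.6, 1.4) ⇒ out
candidate 9: (m,n)=(0,-8) → π∥ = 0-8·τ ≈ -33.888544, π⊥ = 0-8·τ' ≈ 1.888544 ∉ [0.6, 1.4) ⇒ out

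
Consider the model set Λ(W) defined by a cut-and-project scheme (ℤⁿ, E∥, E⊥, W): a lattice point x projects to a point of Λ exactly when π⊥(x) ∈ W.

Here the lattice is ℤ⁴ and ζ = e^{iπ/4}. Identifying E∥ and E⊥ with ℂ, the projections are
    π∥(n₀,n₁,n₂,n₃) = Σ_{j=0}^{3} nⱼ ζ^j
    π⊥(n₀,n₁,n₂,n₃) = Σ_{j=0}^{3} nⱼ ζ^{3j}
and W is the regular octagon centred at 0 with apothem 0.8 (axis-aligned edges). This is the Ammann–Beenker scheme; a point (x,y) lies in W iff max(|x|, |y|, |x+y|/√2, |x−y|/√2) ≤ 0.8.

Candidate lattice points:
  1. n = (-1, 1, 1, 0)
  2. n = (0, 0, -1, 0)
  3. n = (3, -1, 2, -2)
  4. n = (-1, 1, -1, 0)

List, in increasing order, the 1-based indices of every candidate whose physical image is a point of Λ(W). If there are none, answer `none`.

With ζ = e^{iπ/4} the internal vectors are ζ^0,ζ^3,ζ^6,ζ^9.
#1 (-1, 1, 1, 0): internal (-1.707107, -0.292893); octagon support 1.707107 vs apothem 0.8 → ∉ W
#2 (0, 0, -1, 0): internal (0.000000, 1.000000); octagon support 1.000000 vs apothem 0.8 → ∉ W
#3 (3, -1, 2, -2): internal (2.292893, -4.121320); octagon support 4.535534 vs apothem 0.8 → ∉ W
#4 (-1, 1, -1, 0): internal (-1.707107, 1.707107); octagon support 2.414214 vs apothem 0.8 → ∉ W

none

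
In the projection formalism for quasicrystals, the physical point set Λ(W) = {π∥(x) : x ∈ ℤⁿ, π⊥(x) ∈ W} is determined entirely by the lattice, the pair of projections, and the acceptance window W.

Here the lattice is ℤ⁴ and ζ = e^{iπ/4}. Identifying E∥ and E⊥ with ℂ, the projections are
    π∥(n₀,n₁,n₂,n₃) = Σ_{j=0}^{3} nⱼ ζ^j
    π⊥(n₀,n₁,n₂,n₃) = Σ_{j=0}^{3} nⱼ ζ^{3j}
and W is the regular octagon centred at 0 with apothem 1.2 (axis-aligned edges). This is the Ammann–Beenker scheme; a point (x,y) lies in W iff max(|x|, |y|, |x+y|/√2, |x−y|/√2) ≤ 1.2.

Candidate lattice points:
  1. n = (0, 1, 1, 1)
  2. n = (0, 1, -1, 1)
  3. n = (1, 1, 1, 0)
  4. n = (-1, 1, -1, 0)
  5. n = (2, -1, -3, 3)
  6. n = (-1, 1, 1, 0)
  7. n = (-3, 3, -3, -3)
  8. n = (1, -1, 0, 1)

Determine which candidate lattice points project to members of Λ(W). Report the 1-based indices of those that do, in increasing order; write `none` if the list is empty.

1, 3

Internal map: ζ^{3j} for j=0..3 gives (1,0), (−√2/2,√2/2), (0,−1), (√2/2,√2/2).
candidate 1: n = (0, 1, 1, 1) → π⊥ ≈ (+0.000000, +0.414214); max(|x|,|y|,|x±y|/√2) = 0.414214 ≤ 1.2 ⇒ ∈ W
candidate 2: n = (0, 1, -1, 1) → π⊥ ≈ (+0.000000, +2.414214); max(|x|,|y|,|x±y|/√2) = 2.414214 > 1.2 ⇒ ∉ W
candidate 3: n = (1, 1, 1, 0) → π⊥ ≈ (+0.292893, -0.292893); max(|x|,|y|,|x±y|/√2) = 0.414214 ≤ 1.2 ⇒ ∈ W
candidate 4: n = (-1, 1, -1, 0) → π⊥ ≈ (-1.707107, +1.707107); max(|x|,|y|,|x±y|/√2) = 2.414214 > 1.2 ⇒ ∉ W
candidate 5: n = (2, -1, -3, 3) → π⊥ ≈ (+4.828427, +4.414214); max(|x|,|y|,|x±y|/√2) = 6.535534 > 1.2 ⇒ ∉ W
candidate 6: n = (-1, 1, 1, 0) → π⊥ ≈ (-1.707107, -0.292893); max(|x|,|y|,|x±y|/√2) = 1.707107 > 1.2 ⇒ ∉ W
candidate 7: n = (-3, 3, -3, -3) → π⊥ ≈ (-7.242641, +3.000000); max(|x|,|y|,|x±y|/√2) = 7.242641 > 1.2 ⇒ ∉ W
candidate 8: n = (1, -1, 0, 1) → π⊥ ≈ (+2.414214, +0.000000); max(|x|,|y|,|x±y|/√2) = 2.414214 > 1.2 ⇒ ∉ W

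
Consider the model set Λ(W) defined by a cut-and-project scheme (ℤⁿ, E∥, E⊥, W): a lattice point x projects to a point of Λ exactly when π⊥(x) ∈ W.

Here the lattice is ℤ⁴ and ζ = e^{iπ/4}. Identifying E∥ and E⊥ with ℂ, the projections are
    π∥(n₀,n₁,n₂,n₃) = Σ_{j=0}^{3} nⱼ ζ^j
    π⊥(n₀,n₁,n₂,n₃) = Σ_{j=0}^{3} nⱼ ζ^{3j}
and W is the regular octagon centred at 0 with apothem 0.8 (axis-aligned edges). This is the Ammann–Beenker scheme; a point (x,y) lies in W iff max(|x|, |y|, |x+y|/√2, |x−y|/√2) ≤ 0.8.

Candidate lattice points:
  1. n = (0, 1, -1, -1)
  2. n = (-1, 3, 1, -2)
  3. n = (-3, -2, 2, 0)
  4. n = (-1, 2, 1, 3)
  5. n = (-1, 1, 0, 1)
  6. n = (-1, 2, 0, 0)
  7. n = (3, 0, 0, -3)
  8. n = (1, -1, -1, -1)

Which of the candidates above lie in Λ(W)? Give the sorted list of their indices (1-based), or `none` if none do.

none

π⊥(n) = n₀ + n₁ζ³ + n₂ζ⁶ + n₃ζ⁹ where ζ = e^{iπ/4}.
#1 (0, 1, -1, -1): internal (-1.414214, 1.000000); octagon support 1.707107 vs apothem 0.8 → ∉ W
#2 (-1, 3, 1, -2): internal (-4.535534, -0.292893); octagon support 4.535534 vs apothem 0.8 → ∉ W
#3 (-3, -2, 2, 0): internal (-1.585786, -3.414214); octagon support 3.535534 vs apothem 0.8 → ∉ W
#4 (-1, 2, 1, 3): internal (-0.292893, 2.535534); octagon support 2.535534 vs apothem 0.8 → ∉ W
#5 (-1, 1, 0, 1): internal (-1.000000, 1.414214); octagon support 1.707107 vs apothem 0.8 → ∉ W
#6 (-1, 2, 0, 0): internal (-2.414214, 1.414214); octagon support 2.707107 vs apothem 0.8 → ∉ W
#7 (3, 0, 0, -3): internal (0.878680, -2.121320); octagon support 2.121320 vs apothem 0.8 → ∉ W
#8 (1, -1, -1, -1): internal (1.000000, -0.414214); octagon support 1.000000 vs apothem 0.8 → ∉ W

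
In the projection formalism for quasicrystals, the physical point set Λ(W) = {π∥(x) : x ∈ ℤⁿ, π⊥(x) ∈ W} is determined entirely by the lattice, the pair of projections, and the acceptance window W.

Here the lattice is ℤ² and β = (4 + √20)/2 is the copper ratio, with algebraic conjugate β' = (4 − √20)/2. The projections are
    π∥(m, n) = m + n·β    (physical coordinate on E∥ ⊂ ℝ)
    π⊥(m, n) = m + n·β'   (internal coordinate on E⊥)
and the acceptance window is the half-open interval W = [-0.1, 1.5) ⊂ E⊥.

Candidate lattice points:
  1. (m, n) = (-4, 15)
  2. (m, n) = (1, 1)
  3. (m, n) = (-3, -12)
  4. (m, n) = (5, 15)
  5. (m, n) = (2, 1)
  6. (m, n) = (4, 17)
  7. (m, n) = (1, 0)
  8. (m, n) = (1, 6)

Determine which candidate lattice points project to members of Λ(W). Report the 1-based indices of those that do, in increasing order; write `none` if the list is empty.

Compute β' = (4−√20)/2 = -0.23607, so π⊥(m,n) = m -0.23607·n.
candidate 1: (m,n)=(-4,15) → π∥ = -4+15·β ≈ 59.54102, π⊥ = -4+15·β' ≈ -7.54102 ∉ [-0.1, 1.5) ⇒ out
candidate 2: (m,n)=(1,1) → π∥ = 1+1·β ≈ 5.23607, π⊥ = 1+1·β' ≈ 0.76393 ∈ [-0.1, 1.5) ⇒ IN Λ
candidate 3: (m,n)=(-3,-12) → π∥ = -3-12·β ≈ -53.83282, π⊥ = -3-12·β' ≈ -0.16718 ∉ [-0.1, 1.5) ⇒ out
candidate 4: (m,n)=(5,15) → π∥ = 5+15·β ≈ 68.54102, π⊥ = 5+15·β' ≈ 1.45898 ∈ [-0.1, 1.5) ⇒ IN Λ
candidate 5: (m,n)=(2,1) → π∥ = 2+1·β ≈ 6.23607, π⊥ = 2+1·β' ≈ 1.76393 ∉ [-0.1, 1.5) ⇒ out
candidate 6: (m,n)=(4,17) → π∥ = 4+17·β ≈ 76.01316, π⊥ = 4+17·β' ≈ -0.01316 ∈ [-0.1, 1.5) ⇒ IN Λ
candidate 7: (m,n)=(1,0) → π∥ = 1+0·β ≈ 1.00000, π⊥ = 1+0·β' ≈ 1.00000 ∈ [-0.1, 1.5) ⇒ IN Λ
candidate 8: (m,n)=(1,6) → π∥ = 1+6·β ≈ 26.41641, π⊥ = 1+6·β' ≈ -0.41641 ∉ [-0.1, 1.5) ⇒ out

2, 4, 6, 7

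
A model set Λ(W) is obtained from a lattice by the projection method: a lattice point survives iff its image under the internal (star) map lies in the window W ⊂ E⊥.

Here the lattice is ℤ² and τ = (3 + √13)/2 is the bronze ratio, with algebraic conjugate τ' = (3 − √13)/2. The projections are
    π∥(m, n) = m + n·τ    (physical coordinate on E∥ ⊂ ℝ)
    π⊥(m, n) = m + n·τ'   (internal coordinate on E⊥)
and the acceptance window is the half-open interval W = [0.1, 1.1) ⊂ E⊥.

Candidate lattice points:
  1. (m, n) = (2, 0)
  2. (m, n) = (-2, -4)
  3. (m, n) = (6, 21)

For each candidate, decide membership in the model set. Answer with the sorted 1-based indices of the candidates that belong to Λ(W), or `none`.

τ' = (3−√13)/2 ≈ -0.3028.
[1] lift (2,0): star map gives 2.0000; window check 0.1 ≤ 2.0000 < 1.1 is false → out
[2] lift (-2,-4): star map gives -0.7889; window check 0.1 ≤ -0.7889 < 1.1 is false → out
[3] lift (6,21): star map gives -0.3583; window check 0.1 ≤ -0.3583 < 1.1 is false → out

none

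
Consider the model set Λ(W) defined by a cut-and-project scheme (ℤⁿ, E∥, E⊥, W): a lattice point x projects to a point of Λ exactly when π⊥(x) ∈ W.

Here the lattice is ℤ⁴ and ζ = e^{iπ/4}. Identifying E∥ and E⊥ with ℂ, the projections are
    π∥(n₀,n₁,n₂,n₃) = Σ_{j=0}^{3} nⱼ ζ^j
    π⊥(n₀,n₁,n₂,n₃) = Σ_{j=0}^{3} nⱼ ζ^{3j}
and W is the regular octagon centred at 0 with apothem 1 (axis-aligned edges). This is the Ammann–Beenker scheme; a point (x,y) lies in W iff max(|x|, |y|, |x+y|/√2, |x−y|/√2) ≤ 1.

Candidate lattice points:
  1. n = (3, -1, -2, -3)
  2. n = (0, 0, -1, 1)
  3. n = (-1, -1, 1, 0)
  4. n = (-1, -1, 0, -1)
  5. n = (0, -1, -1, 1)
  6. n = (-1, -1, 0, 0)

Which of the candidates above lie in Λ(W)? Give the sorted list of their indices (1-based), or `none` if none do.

With ζ = e^{iπ/4} the internal vectors are ζ^0,ζ^3,ζ^6,ζ^9.
#1 (3, -1, -2, -3): internal (1.58579, -0.82843); octagon support 1.70711 vs apothem 1 → ∉ W
#2 (0, 0, -1, 1): internal (0.70711, 1.70711); octagon support 1.70711 vs apothem 1 → ∉ W
#3 (-1, -1, 1, 0): internal (-0.29289, -1.70711); octagon support 1.70711 vs apothem 1 → ∉ W
#4 (-1, -1, 0, -1): internal (-1.00000, -1.41421); octagon support 1.70711 vs apothem 1 → ∉ W
#5 (0, -1, -1, 1): internal (1.41421, 1.00000); octagon support 1.70711 vs apothem 1 → ∉ W
#6 (-1, -1, 0, 0): internal (-0.29289, -0.70711); octagon support 0.70711 vs apothem 1 → ∈ W

6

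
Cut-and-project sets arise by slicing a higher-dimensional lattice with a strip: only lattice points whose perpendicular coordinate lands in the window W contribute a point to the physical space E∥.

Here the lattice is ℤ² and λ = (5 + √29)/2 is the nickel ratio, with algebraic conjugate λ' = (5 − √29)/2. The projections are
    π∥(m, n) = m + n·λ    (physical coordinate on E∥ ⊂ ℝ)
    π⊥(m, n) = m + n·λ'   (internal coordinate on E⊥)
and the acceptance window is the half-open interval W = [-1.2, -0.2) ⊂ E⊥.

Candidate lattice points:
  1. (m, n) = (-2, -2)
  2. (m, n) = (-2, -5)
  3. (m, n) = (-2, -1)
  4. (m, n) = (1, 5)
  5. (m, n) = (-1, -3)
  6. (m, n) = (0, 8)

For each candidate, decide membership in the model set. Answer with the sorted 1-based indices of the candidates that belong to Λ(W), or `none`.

2, 5

λ' = (5−√29)/2 ≈ -0.192582.
candidate 1: (m,n)=(-2,-2) → π∥ = -2-2·λ ≈ -12.385165, π⊥ = -2-2·λ' ≈ -1.614835 ∉ [-1.2, -0.2) ⇒ out
candidate 2: (m,n)=(-2,-5) → π∥ = -2-5·λ ≈ -27.962912, π⊥ = -2-5·λ' ≈ -1.037088 ∈ [-1.2, -0.2) ⇒ IN Λ
candidate 3: (m,n)=(-2,-1) → π∥ = -2-1·λ ≈ -7.192582, π⊥ = -2-1·λ' ≈ -1.807418 ∉ [-1.2, -0.2) ⇒ out
candidate 4: (m,n)=(1,5) → π∥ = 1+5·λ ≈ 26.962912, π⊥ = 1+5·λ' ≈ 0.037088 ∉ [-1.2, -0.2) ⇒ out
candidate 5: (m,n)=(-1,-3) → π∥ = -1-3·λ ≈ -16.577747, π⊥ = -1-3·λ' ≈ -0.422253 ∈ [-1.2, -0.2) ⇒ IN Λ
candidate 6: (m,n)=(0,8) → π∥ = 0+8·λ ≈ 41.540659, π⊥ = 0+8·λ' ≈ -1.540659 ∉ [-1.2, -0.2) ⇒ out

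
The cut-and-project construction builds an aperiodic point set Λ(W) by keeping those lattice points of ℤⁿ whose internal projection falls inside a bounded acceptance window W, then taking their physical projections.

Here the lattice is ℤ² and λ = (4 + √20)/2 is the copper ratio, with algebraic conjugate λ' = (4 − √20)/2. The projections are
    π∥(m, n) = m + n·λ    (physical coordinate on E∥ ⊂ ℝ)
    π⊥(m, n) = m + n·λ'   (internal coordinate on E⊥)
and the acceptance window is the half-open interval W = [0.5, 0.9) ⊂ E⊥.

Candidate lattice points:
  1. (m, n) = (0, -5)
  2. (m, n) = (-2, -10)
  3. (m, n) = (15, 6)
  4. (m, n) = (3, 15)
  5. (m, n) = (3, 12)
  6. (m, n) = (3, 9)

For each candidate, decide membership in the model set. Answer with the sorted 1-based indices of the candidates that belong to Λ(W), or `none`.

6

Numerically λ ≈ 4.236068 and λ' = −1/λ ≈ -0.236068.
[1] lift (0,-5): star map gives 1.180340; window check 0.5 ≤ 1.180340 < 0.9 is false → out
[2] lift (-2,-10): star map gives 0.360680; window check 0.5 ≤ 0.360680 < 0.9 is false → out
[3] lift (15,6): star map gives 13.583592; window check 0.5 ≤ 13.583592 < 0.9 is false → out
[4] lift (3,15): star map gives -0.541020; window check 0.5 ≤ -0.541020 < 0.9 is false → out
[5] lift (3,12): star map gives 0.167184; window check 0.5 ≤ 0.167184 < 0.9 is false → out
[6] lift (3,9): star map gives 0.875388; window check 0.5 ≤ 0.875388 < 0.9 is true → IN Λ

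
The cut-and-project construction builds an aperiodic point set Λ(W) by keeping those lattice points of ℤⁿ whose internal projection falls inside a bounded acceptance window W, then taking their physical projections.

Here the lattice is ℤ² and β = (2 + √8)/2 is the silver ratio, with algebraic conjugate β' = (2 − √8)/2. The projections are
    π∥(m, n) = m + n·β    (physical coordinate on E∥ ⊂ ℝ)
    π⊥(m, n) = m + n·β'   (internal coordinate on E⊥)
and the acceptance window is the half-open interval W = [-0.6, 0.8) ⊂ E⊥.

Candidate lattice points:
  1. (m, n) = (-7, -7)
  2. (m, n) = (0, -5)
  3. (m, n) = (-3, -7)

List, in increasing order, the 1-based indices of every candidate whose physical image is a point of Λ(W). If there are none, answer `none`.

Numerically β ≈ 2.41421 and β' = −1/β ≈ -0.41421.
#1 (-7,-7): internal coord -7 + (-7)·β' = -4.10051; -4.10051 ∉ [-0.6, 0.8) → out
#2 (0,-5): internal coord 0 + (-5)·β' = +2.07107; +2.07107 ∉ [-0.6, 0.8) → out
#3 (-3,-7): internal coord -3 + (-7)·β' = -0.10051; -0.10051 ∈ [-0.6, 0.8) → IN Λ

3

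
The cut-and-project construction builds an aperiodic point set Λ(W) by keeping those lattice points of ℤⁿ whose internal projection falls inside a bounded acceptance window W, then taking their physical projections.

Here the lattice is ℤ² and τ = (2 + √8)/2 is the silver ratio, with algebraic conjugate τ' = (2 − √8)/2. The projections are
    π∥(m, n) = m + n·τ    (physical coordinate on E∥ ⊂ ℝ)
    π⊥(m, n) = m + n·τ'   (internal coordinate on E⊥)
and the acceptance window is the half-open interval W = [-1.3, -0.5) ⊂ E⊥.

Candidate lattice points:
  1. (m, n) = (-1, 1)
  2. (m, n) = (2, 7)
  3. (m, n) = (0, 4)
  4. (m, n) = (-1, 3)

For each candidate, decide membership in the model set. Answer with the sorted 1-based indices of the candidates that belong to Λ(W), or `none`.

2

Numerically τ ≈ 2.41421 and τ' = −1/τ ≈ -0.41421.
[1] lift (-1,1): star map gives -1.41421; window check -1.3 ≤ -1.41421 < -0.5 is false → out
[2] lift (2,7): star map gives -0.89949; window check -1.3 ≤ -0.89949 < -0.5 is true → IN Λ
[3] lift (0,4): star map gives -1.65685; window check -1.3 ≤ -1.65685 < -0.5 is false → out
[4] lift (-1,3): star map gives -2.24264; window check -1.3 ≤ -2.24264 < -0.5 is false → out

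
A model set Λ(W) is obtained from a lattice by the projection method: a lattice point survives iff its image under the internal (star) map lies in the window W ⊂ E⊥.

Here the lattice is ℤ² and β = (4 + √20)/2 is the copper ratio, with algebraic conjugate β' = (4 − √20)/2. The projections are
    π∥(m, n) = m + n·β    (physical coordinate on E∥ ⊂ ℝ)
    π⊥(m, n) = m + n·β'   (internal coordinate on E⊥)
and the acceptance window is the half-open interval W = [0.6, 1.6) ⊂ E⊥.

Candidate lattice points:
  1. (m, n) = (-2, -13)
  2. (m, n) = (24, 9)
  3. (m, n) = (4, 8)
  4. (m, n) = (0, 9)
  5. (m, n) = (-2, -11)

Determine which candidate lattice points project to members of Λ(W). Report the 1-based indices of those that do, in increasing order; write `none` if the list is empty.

1

β' = (4−√20)/2 ≈ -0.236068.
[1] lift (-2,-13): star map gives 1.068884; window check 0.6 ≤ 1.068884 < 1.6 is true → IN Λ
[2] lift (24,9): star map gives 21.875388; window check 0.6 ≤ 21.875388 < 1.6 is false → out
[3] lift (4,8): star map gives 2.111456; window check 0.6 ≤ 2.111456 < 1.6 is false → out
[4] lift (0,9): star map gives -2.124612; window check 0.6 ≤ -2.124612 < 1.6 is false → out
[5] lift (-2,-11): star map gives 0.596748; window check 0.6 ≤ 0.596748 < 1.6 is false → out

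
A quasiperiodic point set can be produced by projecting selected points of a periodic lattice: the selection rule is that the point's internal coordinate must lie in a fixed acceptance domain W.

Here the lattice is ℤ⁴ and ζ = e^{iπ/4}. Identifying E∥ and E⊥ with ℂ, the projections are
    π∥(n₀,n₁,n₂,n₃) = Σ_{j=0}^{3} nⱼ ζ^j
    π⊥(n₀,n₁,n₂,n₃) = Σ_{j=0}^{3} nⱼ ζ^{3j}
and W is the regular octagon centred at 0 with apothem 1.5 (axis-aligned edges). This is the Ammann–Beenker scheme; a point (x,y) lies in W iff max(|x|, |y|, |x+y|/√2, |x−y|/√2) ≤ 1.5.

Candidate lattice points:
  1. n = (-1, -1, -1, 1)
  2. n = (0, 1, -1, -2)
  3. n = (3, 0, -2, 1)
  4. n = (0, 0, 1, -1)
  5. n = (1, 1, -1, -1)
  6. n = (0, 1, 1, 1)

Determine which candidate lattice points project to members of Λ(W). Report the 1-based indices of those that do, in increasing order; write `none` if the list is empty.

With ζ = e^{iπ/4} the internal vectors are ζ^0,ζ^3,ζ^6,ζ^9.
candidate 1: n = (-1, -1, -1, 1) → π⊥ ≈ (+0.41421, +1.00000); max(|x|,|y|,|x±y|/√2) = 1.00000 ≤ 1.5 ⇒ ∈ W
candidate 2: n = (0, 1, -1, -2) → π⊥ ≈ (-2.12132, +0.29289); max(|x|,|y|,|x±y|/√2) = 2.12132 > 1.5 ⇒ ∉ W
candidate 3: n = (3, 0, -2, 1) → π⊥ ≈ (+3.70711, +2.70711); max(|x|,|y|,|x±y|/√2) = 4.53553 > 1.5 ⇒ ∉ W
candidate 4: n = (0, 0, 1, -1) → π⊥ ≈ (-0.70711, -1.70711); max(|x|,|y|,|x±y|/√2) = 1.70711 > 1.5 ⇒ ∉ W
candidate 5: n = (1, 1, -1, -1) → π⊥ ≈ (-0.41421, +1.00000); max(|x|,|y|,|x±y|/√2) = 1.00000 ≤ 1.5 ⇒ ∈ W
candidate 6: n = (0, 1, 1, 1) → π⊥ ≈ (+0.00000, +0.41421); max(|x|,|y|,|x±y|/√2) = 0.41421 ≤ 1.5 ⇒ ∈ W

1, 5, 6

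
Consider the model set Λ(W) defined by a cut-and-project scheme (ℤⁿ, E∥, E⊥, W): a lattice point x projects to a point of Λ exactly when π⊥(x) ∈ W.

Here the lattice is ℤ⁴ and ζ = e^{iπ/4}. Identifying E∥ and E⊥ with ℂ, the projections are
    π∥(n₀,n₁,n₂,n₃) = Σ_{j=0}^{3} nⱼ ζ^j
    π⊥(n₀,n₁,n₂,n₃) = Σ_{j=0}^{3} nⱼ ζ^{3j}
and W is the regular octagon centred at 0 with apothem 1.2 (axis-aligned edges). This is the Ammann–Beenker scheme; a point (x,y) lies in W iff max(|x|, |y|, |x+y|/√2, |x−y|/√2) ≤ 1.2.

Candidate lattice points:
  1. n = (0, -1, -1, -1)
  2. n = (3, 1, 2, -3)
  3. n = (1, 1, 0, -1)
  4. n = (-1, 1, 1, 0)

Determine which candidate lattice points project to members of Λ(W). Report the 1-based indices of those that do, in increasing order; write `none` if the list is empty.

With ζ = e^{iπ/4} the internal vectors are ζ^0,ζ^3,ζ^6,ζ^9.
#1 (0, -1, -1, -1): internal (0.00000, -0.41421); octagon support 0.41421 vs apothem 1.2 → ∈ W
#2 (3, 1, 2, -3): internal (0.17157, -3.41421); octagon support 3.41421 vs apothem 1.2 → ∉ W
#3 (1, 1, 0, -1): internal (-0.41421, 0.00000); octagon support 0.41421 vs apothem 1.2 → ∈ W
#4 (-1, 1, 1, 0): internal (-1.70711, -0.29289); octagon support 1.70711 vs apothem 1.2 → ∉ W

1, 3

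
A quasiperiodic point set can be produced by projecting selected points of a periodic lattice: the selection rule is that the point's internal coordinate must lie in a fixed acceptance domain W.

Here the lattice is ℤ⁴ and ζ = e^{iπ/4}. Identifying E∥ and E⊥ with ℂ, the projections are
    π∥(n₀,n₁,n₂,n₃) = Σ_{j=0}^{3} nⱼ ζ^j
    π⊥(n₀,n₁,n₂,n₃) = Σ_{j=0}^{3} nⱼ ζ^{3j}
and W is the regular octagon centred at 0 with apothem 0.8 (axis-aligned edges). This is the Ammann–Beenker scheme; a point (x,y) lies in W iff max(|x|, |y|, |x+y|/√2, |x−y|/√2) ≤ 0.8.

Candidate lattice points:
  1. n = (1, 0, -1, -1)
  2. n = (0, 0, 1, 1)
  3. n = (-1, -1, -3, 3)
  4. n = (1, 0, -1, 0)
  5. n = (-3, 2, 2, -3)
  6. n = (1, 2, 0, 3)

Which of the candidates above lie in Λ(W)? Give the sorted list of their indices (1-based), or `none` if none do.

With ζ = e^{iπ/4} the internal vectors are ζ^0,ζ^3,ζ^6,ζ^9.
#1 (1, 0, -1, -1): internal (0.29289, 0.29289); octagon support 0.41421 vs apothem 0.8 → ∈ W
#2 (0, 0, 1, 1): internal (0.70711, -0.29289); octagon support 0.70711 vs apothem 0.8 → ∈ W
#3 (-1, -1, -3, 3): internal (1.82843, 4.41421); octagon support 4.41421 vs apothem 0.8 → ∉ W
#4 (1, 0, -1, 0): internal (1.00000, 1.00000); octagon support 1.41421 vs apothem 0.8 → ∉ W
#5 (-3, 2, 2, -3): internal (-6.53553, -2.70711); octagon support 6.53553 vs apothem 0.8 → ∉ W
#6 (1, 2, 0, 3): internal (1.70711, 3.53553); octagon support 3.70711 vs apothem 0.8 → ∉ W

1, 2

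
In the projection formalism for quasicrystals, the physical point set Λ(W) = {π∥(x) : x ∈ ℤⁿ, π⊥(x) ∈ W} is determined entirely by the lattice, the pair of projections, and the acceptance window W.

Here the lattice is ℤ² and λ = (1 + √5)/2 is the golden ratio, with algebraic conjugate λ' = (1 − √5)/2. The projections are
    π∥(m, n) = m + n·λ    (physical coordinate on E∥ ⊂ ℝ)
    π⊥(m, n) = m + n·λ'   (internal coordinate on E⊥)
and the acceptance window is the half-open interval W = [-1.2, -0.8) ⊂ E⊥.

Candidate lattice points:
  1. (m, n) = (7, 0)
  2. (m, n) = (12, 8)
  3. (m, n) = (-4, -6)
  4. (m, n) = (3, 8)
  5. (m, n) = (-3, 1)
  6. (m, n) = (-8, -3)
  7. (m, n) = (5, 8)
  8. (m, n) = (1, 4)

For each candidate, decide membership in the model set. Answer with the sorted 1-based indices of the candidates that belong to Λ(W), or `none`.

none

Numerically λ ≈ 1.6180 and λ' = −1/λ ≈ -0.6180.
#1 (7,0): internal coord 7 + (0)·λ' = +7.0000; +7.0000 ∉ [-1.2, -0.8) → out
#2 (12,8): internal coord 12 + (8)·λ' = +7.0557; +7.0557 ∉ [-1.2, -0.8) → out
#3 (-4,-6): internal coord -4 + (-6)·λ' = -0.2918; -0.2918 ∉ [-1.2, -0.8) → out
#4 (3,8): internal coord 3 + (8)·λ' = -1.9443; -1.9443 ∉ [-1.2, -0.8) → out
#5 (-3,1): internal coord -3 + (1)·λ' = -3.6180; -3.6180 ∉ [-1.2, -0.8) → out
#6 (-8,-3): internal coord -8 + (-3)·λ' = -6.1459; -6.1459 ∉ [-1.2, -0.8) → out
#7 (5,8): internal coord 5 + (8)·λ' = +0.0557; +0.0557 ∉ [-1.2, -0.8) → out
#8 (1,4): internal coord 1 + (4)·λ' = -1.4721; -1.4721 ∉ [-1.2, -0.8) → out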